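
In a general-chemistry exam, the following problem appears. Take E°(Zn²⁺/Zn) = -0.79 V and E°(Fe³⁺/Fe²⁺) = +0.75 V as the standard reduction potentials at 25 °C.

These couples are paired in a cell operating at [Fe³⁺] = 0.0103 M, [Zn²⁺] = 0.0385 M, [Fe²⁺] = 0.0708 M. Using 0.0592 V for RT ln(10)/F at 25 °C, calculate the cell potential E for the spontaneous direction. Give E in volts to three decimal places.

+1.532 V

Fe³⁺/Fe²⁺ is the cathode (higher E°), Zn²⁺/Zn the anode: E°cell = +0.75 − (-0.79) = +1.54 V, n = 2.
Overall: 2 Fe³⁺(aq) + Zn(s) → 2 Fe²⁺(aq) + Zn²⁺(aq)
Q = [Fe²⁺]^2·[Zn²⁺] / ([Fe³⁺]^2); log Q = 0.260.
E = E° − (0.0592/n) log Q = +1.54 − (0.0592/2)(0.260) = +1.532 V.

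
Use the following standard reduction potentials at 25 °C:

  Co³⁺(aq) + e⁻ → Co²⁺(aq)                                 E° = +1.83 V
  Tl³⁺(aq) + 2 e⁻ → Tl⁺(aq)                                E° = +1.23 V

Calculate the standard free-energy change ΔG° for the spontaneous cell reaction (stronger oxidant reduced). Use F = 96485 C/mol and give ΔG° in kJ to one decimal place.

Co³⁺/Co²⁺ (E° = +1.83 V) is the cathode; Tl³⁺/Tl⁺ (E° = +1.23 V) is the anode, so E°cell = +0.60 V.
Balancing electrons gives n = 2 (lcm of 1 and 2).
ΔG° = −nFE° = −(2)(96485)(+0.60) = -115,782 J = -115.8 kJ.

-115.8 kJ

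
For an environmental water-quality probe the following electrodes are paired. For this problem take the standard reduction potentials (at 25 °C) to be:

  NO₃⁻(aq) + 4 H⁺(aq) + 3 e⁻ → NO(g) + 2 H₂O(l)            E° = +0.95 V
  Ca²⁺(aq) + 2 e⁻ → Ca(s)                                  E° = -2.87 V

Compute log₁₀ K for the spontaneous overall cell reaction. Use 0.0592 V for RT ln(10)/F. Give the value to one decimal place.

387.2

Cathode: NO₃⁻/NO; anode: Ca²⁺/Ca. E°cell = +3.82 V, n = 6.
log K = nE°cell / 0.0592 = (6)(+3.82) / 0.0592 = 387.2.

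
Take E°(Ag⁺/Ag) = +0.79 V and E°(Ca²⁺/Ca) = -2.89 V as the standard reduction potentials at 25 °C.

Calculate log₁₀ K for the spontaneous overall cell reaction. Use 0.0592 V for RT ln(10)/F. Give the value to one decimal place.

Cathode: Ag⁺/Ag; anode: Ca²⁺/Ca. E°cell = +3.68 V, n = 2.
log K = nE°cell / 0.0592 = (2)(+3.68) / 0.0592 = 124.3.

124.3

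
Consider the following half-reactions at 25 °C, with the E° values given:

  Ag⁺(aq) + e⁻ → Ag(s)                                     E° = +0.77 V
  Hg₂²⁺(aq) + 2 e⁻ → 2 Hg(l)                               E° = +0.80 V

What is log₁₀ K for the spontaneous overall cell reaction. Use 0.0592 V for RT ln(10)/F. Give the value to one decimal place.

Cathode: Hg₂²⁺/Hg; anode: Ag⁺/Ag. E°cell = +0.03 V, n = 2.
log K = nE°cell / 0.0592 = (2)(+0.03) / 0.0592 = 1.0.

1.0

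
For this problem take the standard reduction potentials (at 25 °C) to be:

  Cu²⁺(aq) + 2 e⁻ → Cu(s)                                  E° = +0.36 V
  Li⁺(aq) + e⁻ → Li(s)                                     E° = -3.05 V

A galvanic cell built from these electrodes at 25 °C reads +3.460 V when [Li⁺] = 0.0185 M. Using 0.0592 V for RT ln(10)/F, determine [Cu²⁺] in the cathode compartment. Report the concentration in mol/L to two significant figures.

0.017 M

Cu²⁺/Cu is the cathode, Li⁺/Li the anode: E°cell = +3.41 V, n = 2.
Overall reaction: Cu²⁺(aq) + 2 Li(s) → Cu(s) + 2 Li⁺(aq); Q = [Li⁺]^2/[Cu²⁺]^1.
From E = E° − (0.0592/n) log Q: log Q = (E° − E)·n/0.0592 = (+3.41 − (+3.460))·2/0.0592 = -1.6892.
So 1·log[Cu²⁺] = 2·log(0.0185) − log Q = -3.4657 − (-1.6892) = -1.7765; [Cu²⁺] = 10^(-1.7765) ≈ 0.017 M.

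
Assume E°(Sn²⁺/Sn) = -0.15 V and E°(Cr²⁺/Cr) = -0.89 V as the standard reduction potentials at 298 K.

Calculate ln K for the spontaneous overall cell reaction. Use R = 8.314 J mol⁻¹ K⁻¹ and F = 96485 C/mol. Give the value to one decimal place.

Cathode: Sn²⁺/Sn; anode: Cr²⁺/Cr. E°cell = (-0.15) − (-0.89) = +0.74 V, with n = 2.
ΔG° = −nFE° = −RT ln K, so ln K = nFE°/(RT) = (2)(96485)(+0.74) / ((8.314)(298)) = 57.636.

57.6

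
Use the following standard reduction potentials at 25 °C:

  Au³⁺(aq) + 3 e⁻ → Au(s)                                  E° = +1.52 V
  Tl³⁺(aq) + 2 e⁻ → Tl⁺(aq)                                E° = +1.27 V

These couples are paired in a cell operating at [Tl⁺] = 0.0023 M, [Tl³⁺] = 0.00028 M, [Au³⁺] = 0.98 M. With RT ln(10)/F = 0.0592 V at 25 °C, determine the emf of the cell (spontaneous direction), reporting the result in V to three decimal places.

+0.277 V

Au³⁺/Au is the cathode (higher E°), Tl³⁺/Tl⁺ the anode: E°cell = +1.52 − (+1.27) = +0.25 V, n = 6.
Overall: 2 Au³⁺(aq) + 3 Tl⁺(aq) → 2 Au(s) + 3 Tl³⁺(aq)
Q = [Tl³⁺]^3 / ([Au³⁺]^2·[Tl⁺]^3); log Q = -2.726.
E = E° − (0.0592/n) log Q = +0.25 − (0.0592/6)(-2.726) = +0.277 V.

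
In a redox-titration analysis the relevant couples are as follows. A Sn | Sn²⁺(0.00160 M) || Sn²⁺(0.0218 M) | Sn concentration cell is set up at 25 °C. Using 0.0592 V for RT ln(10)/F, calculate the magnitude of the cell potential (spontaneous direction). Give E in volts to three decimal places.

For a concentration cell E°cell = 0. The 0.0218 M side is the cathode (reduction is favoured where [Sn²⁺] is higher).
With n = 2, E = −(0.0592/2) log([Sn²⁺]ₐₙ/[Sn²⁺]꜀ₐₜ) = −(0.0592/2) log(0.0016/0.0218) = −(0.0592/2)(-1.134) = +0.034 V.

+0.034 V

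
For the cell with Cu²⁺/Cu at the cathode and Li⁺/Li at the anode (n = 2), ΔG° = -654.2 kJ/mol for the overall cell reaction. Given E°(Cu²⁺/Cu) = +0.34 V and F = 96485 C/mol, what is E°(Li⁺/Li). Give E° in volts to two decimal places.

E°cell = −ΔG°/(nF) = −(-654.2×10³)/((2)(96485)) = +3.390 V.
Since Cu²⁺/Cu is the cathode and Li⁺/Li the anode, E°cell = E°(Cu²⁺/Cu) − E°(Li⁺/Li).
So E°(Li⁺/Li) = E°(Cu²⁺/Cu) − E°cell = (+0.34) − (+3.390) = -3.05 V.

-3.05 V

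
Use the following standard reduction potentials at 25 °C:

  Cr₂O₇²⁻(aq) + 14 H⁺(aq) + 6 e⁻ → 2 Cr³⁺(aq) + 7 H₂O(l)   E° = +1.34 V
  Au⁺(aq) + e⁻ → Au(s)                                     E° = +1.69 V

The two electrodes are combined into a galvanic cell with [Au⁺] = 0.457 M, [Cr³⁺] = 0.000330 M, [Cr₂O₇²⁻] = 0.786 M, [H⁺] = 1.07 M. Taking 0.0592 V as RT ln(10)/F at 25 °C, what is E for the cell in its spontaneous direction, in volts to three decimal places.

+0.258 V

Au⁺/Au is the cathode (higher E°), Cr₂O₇²⁻/Cr³⁺ the anode: E°cell = +1.69 − (+1.34) = +0.35 V, n = 6.
Overall: 6 Au⁺(aq) + 2 Cr³⁺(aq) + 7 H₂O(l) → 6 Au(s) + Cr₂O₇²⁻(aq) + 14 H⁺(aq)
Q = [Cr₂O₇²⁻]·[H⁺]^14 / ([Au⁺]^6·[Cr³⁺]^2); log Q = 9.310.
E = E° − (0.0592/n) log Q = +0.35 − (0.0592/6)(9.310) = +0.258 V.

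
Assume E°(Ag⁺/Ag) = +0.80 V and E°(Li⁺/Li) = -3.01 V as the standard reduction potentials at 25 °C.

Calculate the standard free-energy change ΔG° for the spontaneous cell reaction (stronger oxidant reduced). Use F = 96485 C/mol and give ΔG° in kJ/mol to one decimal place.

-367.6 kJ/mol

Ag⁺/Ag (E° = +0.80 V) is the cathode; Li⁺/Li (E° = -3.01 V) is the anode, so E°cell = +3.81 V.
Balancing electrons gives n = 1 (lcm of 1 and 1).
ΔG° = −nFE° = −(1)(96485)(+3.81) = -367,608 J = -367.6 kJ/mol.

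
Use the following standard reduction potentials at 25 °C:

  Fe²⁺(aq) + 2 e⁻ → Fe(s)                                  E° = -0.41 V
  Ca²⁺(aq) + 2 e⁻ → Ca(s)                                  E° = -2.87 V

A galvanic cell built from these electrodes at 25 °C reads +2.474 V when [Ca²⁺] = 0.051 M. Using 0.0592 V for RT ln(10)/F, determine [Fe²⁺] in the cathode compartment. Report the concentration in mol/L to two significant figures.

Fe²⁺/Fe is the cathode, Ca²⁺/Ca the anode: E°cell = +2.46 V, n = 2.
Overall reaction: Fe²⁺(aq) + Ca(s) → Fe(s) + Ca²⁺(aq); Q = [Ca²⁺]^1/[Fe²⁺]^1.
From E = E° − (0.0592/n) log Q: log Q = (E° − E)·n/0.0592 = (+2.46 − (+2.474))·2/0.0592 = -0.4730.
So 1·log[Fe²⁺] = 1·log(0.051) − log Q = -1.2924 − (-0.4730) = -0.8194; [Fe²⁺] = 10^(-0.8194) ≈ 0.15 M.

0.15 M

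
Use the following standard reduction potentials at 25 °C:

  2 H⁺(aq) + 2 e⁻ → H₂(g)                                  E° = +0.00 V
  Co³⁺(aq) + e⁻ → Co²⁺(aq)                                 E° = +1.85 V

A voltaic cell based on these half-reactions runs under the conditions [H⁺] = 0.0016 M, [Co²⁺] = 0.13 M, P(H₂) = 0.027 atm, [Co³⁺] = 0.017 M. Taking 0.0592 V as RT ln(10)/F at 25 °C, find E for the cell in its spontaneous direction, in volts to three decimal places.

+1.917 V

Co³⁺/Co²⁺ is the cathode (higher E°), H⁺/H₂ the anode: E°cell = +1.85 − (+0.00) = +1.85 V, n = 2.
Overall: 2 Co³⁺(aq) + H₂(g) → 2 Co²⁺(aq) + 2 H⁺(aq)
Q = [Co²⁺]^2·[H⁺]^2 / ([Co³⁺]^2·P(H₂)); log Q = -2.256.
E = E° − (0.0592/n) log Q = +1.85 − (0.0592/2)(-2.256) = +1.917 V.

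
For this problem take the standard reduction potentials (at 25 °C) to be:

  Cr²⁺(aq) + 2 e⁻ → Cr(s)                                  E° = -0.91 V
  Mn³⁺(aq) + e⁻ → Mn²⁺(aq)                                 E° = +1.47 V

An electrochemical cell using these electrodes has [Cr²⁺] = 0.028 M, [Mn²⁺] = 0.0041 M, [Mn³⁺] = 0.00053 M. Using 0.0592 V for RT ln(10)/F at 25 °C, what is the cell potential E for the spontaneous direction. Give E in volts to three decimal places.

+2.373 V

Mn³⁺/Mn²⁺ is the cathode (higher E°), Cr²⁺/Cr the anode: E°cell = +1.47 − (-0.91) = +2.38 V, n = 2.
Overall: 2 Mn³⁺(aq) + Cr(s) → 2 Mn²⁺(aq) + Cr²⁺(aq)
Q = [Mn²⁺]^2·[Cr²⁺] / ([Mn³⁺]^2); log Q = 0.224.
E = E° − (0.0592/n) log Q = +2.38 − (0.0592/2)(0.224) = +2.373 V.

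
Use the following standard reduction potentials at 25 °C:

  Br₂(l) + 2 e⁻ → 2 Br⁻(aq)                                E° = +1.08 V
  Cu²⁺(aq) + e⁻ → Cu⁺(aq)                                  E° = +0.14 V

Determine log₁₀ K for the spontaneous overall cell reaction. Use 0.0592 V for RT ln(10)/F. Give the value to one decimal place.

Cathode: Br₂/Br⁻; anode: Cu²⁺/Cu⁺. E°cell = +0.94 V, n = 2.
log K = nE°cell / 0.0592 = (2)(+0.94) / 0.0592 = 31.8.

31.8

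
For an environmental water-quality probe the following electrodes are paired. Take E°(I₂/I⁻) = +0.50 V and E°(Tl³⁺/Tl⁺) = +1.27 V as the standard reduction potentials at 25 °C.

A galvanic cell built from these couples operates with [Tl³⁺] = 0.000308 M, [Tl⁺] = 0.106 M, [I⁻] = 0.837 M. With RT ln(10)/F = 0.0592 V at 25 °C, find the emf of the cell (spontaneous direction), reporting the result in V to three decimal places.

Tl³⁺/Tl⁺ is the cathode (higher E°), I₂/I⁻ the anode: E°cell = +1.27 − (+0.50) = +0.77 V, n = 2.
Overall: Tl³⁺(aq) + 2 I⁻(aq) → Tl⁺(aq) + I₂(s)
Q = [Tl⁺] / ([Tl³⁺]·[I⁻]^2); log Q = 2.691.
E = E° − (0.0592/n) log Q = +0.77 − (0.0592/2)(2.691) = +0.690 V.

+0.690 V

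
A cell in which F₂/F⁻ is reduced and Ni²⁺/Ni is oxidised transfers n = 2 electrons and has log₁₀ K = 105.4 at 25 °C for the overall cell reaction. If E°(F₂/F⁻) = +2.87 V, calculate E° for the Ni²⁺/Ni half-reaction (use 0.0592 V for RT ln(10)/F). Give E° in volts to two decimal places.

E°cell = (0.0592/n)·log K = (0.0592/2)(105.4) = +3.120 V.
Since F₂/F⁻ is the cathode and Ni²⁺/Ni the anode, E°cell = E°(F₂/F⁻) − E°(Ni²⁺/Ni).
So E°(Ni²⁺/Ni) = E°(F₂/F⁻) − E°cell = (+2.87) − (+3.120) = -0.25 V.

-0.25 V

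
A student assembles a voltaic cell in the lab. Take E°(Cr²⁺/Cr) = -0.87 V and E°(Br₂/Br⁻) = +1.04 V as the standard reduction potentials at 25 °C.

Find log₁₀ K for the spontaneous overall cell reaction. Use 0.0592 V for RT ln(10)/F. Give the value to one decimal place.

64.5

Cathode: Br₂/Br⁻; anode: Cr²⁺/Cr. E°cell = +1.91 V, n = 2.
log K = nE°cell / 0.0592 = (2)(+1.91) / 0.0592 = 64.5.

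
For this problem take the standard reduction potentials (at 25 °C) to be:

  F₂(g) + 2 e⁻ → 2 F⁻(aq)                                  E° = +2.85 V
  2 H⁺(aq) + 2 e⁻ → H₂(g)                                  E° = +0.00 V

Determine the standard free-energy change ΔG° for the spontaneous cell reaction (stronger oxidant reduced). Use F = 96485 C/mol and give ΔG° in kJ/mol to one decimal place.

F₂/F⁻ (E° = +2.85 V) is the cathode; H⁺/H₂ (E° = +0.00 V) is the anode, so E°cell = +2.85 V.
Balancing electrons gives n = 2 (lcm of 2 and 2).
ΔG° = −nFE° = −(2)(96485)(+2.85) = -549,964 J = -550.0 kJ/mol.

-550.0 kJ/mol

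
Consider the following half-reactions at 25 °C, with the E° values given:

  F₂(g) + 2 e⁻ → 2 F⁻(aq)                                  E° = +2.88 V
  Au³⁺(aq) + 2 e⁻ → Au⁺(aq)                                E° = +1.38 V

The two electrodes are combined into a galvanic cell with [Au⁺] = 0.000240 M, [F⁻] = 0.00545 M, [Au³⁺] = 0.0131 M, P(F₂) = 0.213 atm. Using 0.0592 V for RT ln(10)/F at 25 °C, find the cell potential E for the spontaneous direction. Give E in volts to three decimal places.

F₂/F⁻ is the cathode (higher E°), Au³⁺/Au⁺ the anode: E°cell = +2.88 − (+1.38) = +1.50 V, n = 2.
Overall: F₂(g) + Au⁺(aq) → 2 F⁻(aq) + Au³⁺(aq)
Q = [F⁻]^2·[Au³⁺] / (P(F₂)·[Au⁺]); log Q = -2.119.
E = E° − (0.0592/n) log Q = +1.50 − (0.0592/2)(-2.119) = +1.563 V.

+1.563 V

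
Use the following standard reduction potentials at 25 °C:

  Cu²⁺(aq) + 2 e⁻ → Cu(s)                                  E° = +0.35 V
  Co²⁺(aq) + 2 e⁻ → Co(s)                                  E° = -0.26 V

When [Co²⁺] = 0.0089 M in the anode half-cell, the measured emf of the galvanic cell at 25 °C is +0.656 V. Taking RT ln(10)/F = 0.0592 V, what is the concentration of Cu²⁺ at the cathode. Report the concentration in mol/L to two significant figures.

0.32 M

Cu²⁺/Cu is the cathode, Co²⁺/Co the anode: E°cell = +0.61 V, n = 2.
Overall reaction: Cu²⁺(aq) + Co(s) → Cu(s) + Co²⁺(aq); Q = [Co²⁺]^1/[Cu²⁺]^1.
From E = E° − (0.0592/n) log Q: log Q = (E° − E)·n/0.0592 = (+0.61 − (+0.656))·2/0.0592 = -1.5541.
So 1·log[Cu²⁺] = 1·log(0.0089) − log Q = -2.0506 − (-1.5541) = -0.4965; [Cu²⁺] = 10^(-0.4965) ≈ 0.32 M.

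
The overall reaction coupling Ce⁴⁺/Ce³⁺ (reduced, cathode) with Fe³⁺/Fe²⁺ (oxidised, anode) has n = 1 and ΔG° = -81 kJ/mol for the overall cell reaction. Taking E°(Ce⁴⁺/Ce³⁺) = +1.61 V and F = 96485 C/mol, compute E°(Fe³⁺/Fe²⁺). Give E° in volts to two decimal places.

E°cell = −ΔG°/(nF) = −(-81×10³)/((1)(96485)) = +0.840 V.
Since Ce⁴⁺/Ce³⁺ is the cathode and Fe³⁺/Fe²⁺ the anode, E°cell = E°(Ce⁴⁺/Ce³⁺) − E°(Fe³⁺/Fe²⁺).
So E°(Fe³⁺/Fe²⁺) = E°(Ce⁴⁺/Ce³⁺) − E°cell = (+1.61) − (+0.840) = +0.77 V.

+0.77 V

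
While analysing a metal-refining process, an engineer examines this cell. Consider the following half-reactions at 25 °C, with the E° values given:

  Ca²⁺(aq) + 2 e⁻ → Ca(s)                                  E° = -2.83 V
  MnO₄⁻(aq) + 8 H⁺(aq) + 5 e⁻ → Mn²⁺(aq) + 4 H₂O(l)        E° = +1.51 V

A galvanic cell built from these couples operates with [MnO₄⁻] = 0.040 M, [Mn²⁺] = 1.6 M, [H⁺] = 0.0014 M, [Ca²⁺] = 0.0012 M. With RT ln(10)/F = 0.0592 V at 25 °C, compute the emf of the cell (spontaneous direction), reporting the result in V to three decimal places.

+4.137 V

MnO₄⁻/Mn²⁺ is the cathode (higher E°), Ca²⁺/Ca the anode: E°cell = +1.51 − (-2.83) = +4.34 V, n = 10.
Overall: 2 MnO₄⁻(aq) + 16 H⁺(aq) + 5 Ca(s) → 2 Mn²⁺(aq) + 8 H₂O(l) + 5 Ca²⁺(aq)
Q = [Mn²⁺]^2·[Ca²⁺]^5 / ([MnO₄⁻]^2·[H⁺]^16); log Q = 34.262.
E = E° − (0.0592/n) log Q = +4.34 − (0.0592/10)(34.262) = +4.137 V.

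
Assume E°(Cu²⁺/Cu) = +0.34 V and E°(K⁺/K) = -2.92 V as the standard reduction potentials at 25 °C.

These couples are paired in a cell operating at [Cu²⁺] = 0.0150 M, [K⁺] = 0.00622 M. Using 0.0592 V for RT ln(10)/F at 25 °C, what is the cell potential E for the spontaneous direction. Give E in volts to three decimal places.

Cu²⁺/Cu is the cathode (higher E°), K⁺/K the anode: E°cell = +0.34 − (-2.92) = +3.26 V, n = 2.
Overall: Cu²⁺(aq) + 2 K(s) → Cu(s) + 2 K⁺(aq)
Q = [K⁺]^2 / ([Cu²⁺]); log Q = -2.589.
E = E° − (0.0592/n) log Q = +3.26 − (0.0592/2)(-2.589) = +3.337 V.

+3.337 V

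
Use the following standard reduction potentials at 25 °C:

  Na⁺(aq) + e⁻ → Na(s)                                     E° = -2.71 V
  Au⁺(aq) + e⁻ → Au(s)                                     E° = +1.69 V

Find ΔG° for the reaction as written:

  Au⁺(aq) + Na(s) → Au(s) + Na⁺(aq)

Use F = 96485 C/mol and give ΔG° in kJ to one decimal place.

-424.5 kJ

As written, Au⁺/Au is reduced (cathode) and Na⁺/Na is oxidised (anode), so E°cell = (+1.69) − (-2.71) = +4.40 V.
Balancing electrons gives n = 1.
ΔG° = −nFE° = −(1)(96485)(+4.40) = -424,534 J = -424.5 kJ.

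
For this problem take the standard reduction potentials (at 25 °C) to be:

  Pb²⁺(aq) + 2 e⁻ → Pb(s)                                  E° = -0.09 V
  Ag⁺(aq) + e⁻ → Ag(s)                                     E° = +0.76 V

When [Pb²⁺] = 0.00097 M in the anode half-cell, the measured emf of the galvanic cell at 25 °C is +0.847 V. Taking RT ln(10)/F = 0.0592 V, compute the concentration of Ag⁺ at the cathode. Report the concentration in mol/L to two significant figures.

0.028 M

Ag⁺/Ag is the cathode, Pb²⁺/Pb the anode: E°cell = +0.85 V, n = 2.
Overall reaction: 2 Ag⁺(aq) + Pb(s) → 2 Ag(s) + Pb²⁺(aq); Q = [Pb²⁺]^1/[Ag⁺]^2.
From E = E° − (0.0592/n) log Q: log Q = (E° − E)·n/0.0592 = (+0.85 − (+0.847))·2/0.0592 = 0.1014.
So 2·log[Ag⁺] = 1·log(0.00097) − log Q = -3.0132 − (0.1014) = -3.1146; log[Ag⁺] = -3.1146 / 2 = -1.5573; [Ag⁺] = 10^(-1.5573) ≈ 0.028 M.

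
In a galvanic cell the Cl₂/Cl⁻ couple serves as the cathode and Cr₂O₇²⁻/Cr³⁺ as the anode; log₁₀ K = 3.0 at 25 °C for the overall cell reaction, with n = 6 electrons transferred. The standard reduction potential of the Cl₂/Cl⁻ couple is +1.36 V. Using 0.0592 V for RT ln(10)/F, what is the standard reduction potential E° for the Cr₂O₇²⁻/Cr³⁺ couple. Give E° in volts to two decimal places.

E°cell = (0.0592/n)·log K = (0.0592/6)(3.0) = +0.030 V.
Since Cl₂/Cl⁻ is the cathode and Cr₂O₇²⁻/Cr³⁺ the anode, E°cell = E°(Cl₂/Cl⁻) − E°(Cr₂O₇²⁻/Cr³⁺).
So E°(Cr₂O₇²⁻/Cr³⁺) = E°(Cl₂/Cl⁻) − E°cell = (+1.36) − (+0.030) = +1.33 V.

+1.33 V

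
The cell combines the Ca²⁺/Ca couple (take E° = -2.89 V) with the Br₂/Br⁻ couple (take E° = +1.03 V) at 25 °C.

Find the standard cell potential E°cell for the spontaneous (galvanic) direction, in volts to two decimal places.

+3.92 V

The Br₂/Br⁻ couple has the higher reduction potential, so it is the cathode; Ca²⁺/Ca is oxidised at the anode.
E°cell = E°(cathode) − E°(anode) = (+1.03) − (-2.89) = +3.92 V.
Since E°cell > 0, the reaction is spontaneous under standard conditions.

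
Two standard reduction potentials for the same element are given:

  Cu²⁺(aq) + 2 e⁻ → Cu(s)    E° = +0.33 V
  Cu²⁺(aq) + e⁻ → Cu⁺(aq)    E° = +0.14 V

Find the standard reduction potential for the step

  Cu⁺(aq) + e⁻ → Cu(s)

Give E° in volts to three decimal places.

Sequential free energies add, so n₃E°₃ = n₁E°₁ + n₂E°₂.
With n₃ = 2, and the known step contributing 1×(+0.14) V, the unknown satisfies 1·E° = 2×(+0.33) − 1×(+0.14) = +0.520.
E° = +0.520 / 1 = +0.520 V.

+0.520 V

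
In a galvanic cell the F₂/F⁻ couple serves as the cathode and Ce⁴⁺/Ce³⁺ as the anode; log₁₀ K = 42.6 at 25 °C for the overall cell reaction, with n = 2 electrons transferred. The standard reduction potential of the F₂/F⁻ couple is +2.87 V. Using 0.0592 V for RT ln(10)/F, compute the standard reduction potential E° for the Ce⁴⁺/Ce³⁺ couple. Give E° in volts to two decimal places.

+1.61 V

E°cell = (0.0592/n)·log K = (0.0592/2)(42.6) = +1.261 V.
Since F₂/F⁻ is the cathode and Ce⁴⁺/Ce³⁺ the anode, E°cell = E°(F₂/F⁻) − E°(Ce⁴⁺/Ce³⁺).
So E°(Ce⁴⁺/Ce³⁺) = E°(F₂/F⁻) − E°cell = (+2.87) − (+1.261) = +1.61 V.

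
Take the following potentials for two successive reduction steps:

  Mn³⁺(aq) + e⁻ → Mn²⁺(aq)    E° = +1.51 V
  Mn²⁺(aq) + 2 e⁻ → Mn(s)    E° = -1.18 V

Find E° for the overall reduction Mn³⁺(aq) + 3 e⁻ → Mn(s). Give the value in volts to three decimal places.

Adding the free-energy changes (−nFE°) of the two steps gives −n₃FE°₃ = −n₁FE°₁ − n₂FE°₂.
E°₃ = (1×+1.51 + 2×-1.18) / 3 = (-0.850) / 3 = -0.283 V.

-0.283 V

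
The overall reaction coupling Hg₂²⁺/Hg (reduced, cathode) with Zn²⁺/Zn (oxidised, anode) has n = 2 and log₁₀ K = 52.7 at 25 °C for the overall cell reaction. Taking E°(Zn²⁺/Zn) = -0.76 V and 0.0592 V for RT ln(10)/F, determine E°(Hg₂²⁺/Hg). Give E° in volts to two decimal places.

+0.80 V

E°cell = (0.0592/n)·log K = (0.0592/2)(52.7) = +1.560 V.
Since Hg₂²⁺/Hg is the cathode and Zn²⁺/Zn the anode, E°cell = E°(Hg₂²⁺/Hg) − E°(Zn²⁺/Zn).
So E°(Hg₂²⁺/Hg) = E°cell + E°(Zn²⁺/Zn) = +1.560 + (-0.76) = +0.80 V.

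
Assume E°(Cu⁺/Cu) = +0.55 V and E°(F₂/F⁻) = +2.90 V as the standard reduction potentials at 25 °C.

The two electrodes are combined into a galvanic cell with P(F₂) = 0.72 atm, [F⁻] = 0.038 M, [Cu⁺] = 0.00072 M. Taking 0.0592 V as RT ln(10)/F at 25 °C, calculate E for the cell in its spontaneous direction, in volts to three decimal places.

+2.616 V

F₂/F⁻ is the cathode (higher E°), Cu⁺/Cu the anode: E°cell = +2.90 − (+0.55) = +2.35 V, n = 2.
Overall: F₂(g) + 2 Cu(s) → 2 F⁻(aq) + 2 Cu⁺(aq)
Q = [F⁻]^2·[Cu⁺]^2 / (P(F₂)); log Q = -8.983.
E = E° − (0.0592/n) log Q = +2.35 − (0.0592/2)(-8.983) = +2.616 V.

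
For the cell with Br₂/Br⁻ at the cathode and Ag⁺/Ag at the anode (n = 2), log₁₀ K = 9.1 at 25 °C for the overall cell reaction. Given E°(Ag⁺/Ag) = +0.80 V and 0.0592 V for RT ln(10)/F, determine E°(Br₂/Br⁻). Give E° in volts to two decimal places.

+1.07 V

E°cell = (0.0592/n)·log K = (0.0592/2)(9.1) = +0.269 V.
Since Br₂/Br⁻ is the cathode and Ag⁺/Ag the anode, E°cell = E°(Br₂/Br⁻) − E°(Ag⁺/Ag).
So E°(Br₂/Br⁻) = E°cell + E°(Ag⁺/Ag) = +0.269 + (+0.80) = +1.07 V.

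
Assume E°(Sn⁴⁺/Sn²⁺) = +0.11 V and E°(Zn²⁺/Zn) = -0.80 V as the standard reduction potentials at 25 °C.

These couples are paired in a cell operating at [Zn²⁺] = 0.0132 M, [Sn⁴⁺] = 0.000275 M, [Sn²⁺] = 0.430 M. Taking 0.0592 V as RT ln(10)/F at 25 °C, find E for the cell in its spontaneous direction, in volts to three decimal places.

+0.871 V

Sn⁴⁺/Sn²⁺ is the cathode (higher E°), Zn²⁺/Zn the anode: E°cell = +0.11 − (-0.80) = +0.91 V, n = 2.
Overall: Sn⁴⁺(aq) + Zn(s) → Sn²⁺(aq) + Zn²⁺(aq)
Q = [Sn²⁺]·[Zn²⁺] / ([Sn⁴⁺]); log Q = 1.315.
E = E° − (0.0592/n) log Q = +0.91 − (0.0592/2)(1.315) = +0.871 V.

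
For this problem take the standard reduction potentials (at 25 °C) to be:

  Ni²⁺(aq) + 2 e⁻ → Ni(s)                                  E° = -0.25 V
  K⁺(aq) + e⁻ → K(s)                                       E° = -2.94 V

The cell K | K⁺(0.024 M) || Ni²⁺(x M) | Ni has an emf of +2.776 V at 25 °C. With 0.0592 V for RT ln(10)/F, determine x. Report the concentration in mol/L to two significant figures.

Ni²⁺/Ni is the cathode, K⁺/K the anode: E°cell = +2.69 V, n = 2.
Overall reaction: Ni²⁺(aq) + 2 K(s) → Ni(s) + 2 K⁺(aq); Q = [K⁺]^2/[Ni²⁺]^1.
From E = E° − (0.0592/n) log Q: log Q = (E° − E)·n/0.0592 = (+2.69 − (+2.776))·2/0.0592 = -2.9054.
So 1·log[Ni²⁺] = 2·log(0.024) − log Q = -3.2396 − (-2.9054) = -0.3342; [Ni²⁺] = 10^(-0.3342) ≈ 0.46 M.

0.46 M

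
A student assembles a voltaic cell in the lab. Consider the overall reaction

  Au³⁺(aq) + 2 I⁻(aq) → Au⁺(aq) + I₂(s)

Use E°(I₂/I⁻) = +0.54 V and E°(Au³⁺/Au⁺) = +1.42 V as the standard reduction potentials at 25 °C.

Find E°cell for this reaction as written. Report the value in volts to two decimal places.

+0.88 V

The Au³⁺/Au⁺ couple has the higher reduction potential, so it is the cathode; I₂/I⁻ is oxidised at the anode.
E°cell = E°(cathode) − E°(anode) = (+1.42) − (+0.54) = +0.88 V.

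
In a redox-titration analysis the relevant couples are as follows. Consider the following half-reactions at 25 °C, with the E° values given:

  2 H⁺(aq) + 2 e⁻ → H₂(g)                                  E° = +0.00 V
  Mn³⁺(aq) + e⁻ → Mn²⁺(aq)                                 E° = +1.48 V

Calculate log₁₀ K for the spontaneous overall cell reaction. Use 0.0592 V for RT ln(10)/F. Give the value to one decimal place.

50.0

Cathode: Mn³⁺/Mn²⁺; anode: H⁺/H₂. E°cell = +1.48 V, n = 2.
log K = nE°cell / 0.0592 = (2)(+1.48) / 0.0592 = 50.0.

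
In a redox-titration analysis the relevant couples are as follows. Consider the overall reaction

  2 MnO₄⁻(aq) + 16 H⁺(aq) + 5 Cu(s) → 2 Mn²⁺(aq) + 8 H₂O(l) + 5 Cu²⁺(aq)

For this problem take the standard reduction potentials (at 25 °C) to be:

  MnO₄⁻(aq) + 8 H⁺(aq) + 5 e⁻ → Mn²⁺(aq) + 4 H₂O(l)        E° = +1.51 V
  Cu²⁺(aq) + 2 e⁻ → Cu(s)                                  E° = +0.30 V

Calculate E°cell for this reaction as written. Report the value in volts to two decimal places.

The MnO₄⁻/Mn²⁺ couple has the higher reduction potential, so it is the cathode; Cu²⁺/Cu is oxidised at the anode.
E°cell = E°(cathode) − E°(anode) = (+1.51) − (+0.30) = +1.21 V.

+1.21 V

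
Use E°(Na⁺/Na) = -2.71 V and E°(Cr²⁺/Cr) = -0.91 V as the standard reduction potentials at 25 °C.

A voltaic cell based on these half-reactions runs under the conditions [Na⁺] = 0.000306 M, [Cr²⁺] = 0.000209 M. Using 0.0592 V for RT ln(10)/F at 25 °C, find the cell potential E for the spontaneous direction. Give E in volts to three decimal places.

Cr²⁺/Cr is the cathode (higher E°), Na⁺/Na the anode: E°cell = -0.91 − (-2.71) = +1.80 V, n = 2.
Overall: Cr²⁺(aq) + 2 Na(s) → Cr(s) + 2 Na⁺(aq)
Q = [Na⁺]^2 / ([Cr²⁺]); log Q = -3.349.
E = E° − (0.0592/n) log Q = +1.80 − (0.0592/2)(-3.349) = +1.899 V.

+1.899 V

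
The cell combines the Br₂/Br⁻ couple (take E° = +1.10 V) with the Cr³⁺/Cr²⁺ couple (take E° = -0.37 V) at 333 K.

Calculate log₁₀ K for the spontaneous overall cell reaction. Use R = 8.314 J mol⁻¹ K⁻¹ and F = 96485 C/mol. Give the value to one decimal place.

Cathode: Br₂/Br⁻; anode: Cr³⁺/Cr²⁺. E°cell = (+1.10) − (-0.37) = +1.47 V, with n = 2.
ΔG° = −nFE° = −RT ln K, so ln K = nFE°/(RT) = (2)(96485)(+1.47) / ((8.314)(333)) = 102.460.
log₁₀ K = 102.460 / ln 10 = 44.5.

44.5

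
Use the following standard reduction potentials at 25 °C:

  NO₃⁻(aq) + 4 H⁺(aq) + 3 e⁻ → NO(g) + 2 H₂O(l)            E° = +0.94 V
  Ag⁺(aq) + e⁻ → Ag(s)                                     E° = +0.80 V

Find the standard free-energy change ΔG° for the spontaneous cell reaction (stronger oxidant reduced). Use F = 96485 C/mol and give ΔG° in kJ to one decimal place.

-40.5 kJ

NO₃⁻/NO (E° = +0.94 V) is the cathode; Ag⁺/Ag (E° = +0.80 V) is the anode, so E°cell = +0.14 V.
Balancing electrons gives n = 3 (lcm of 3 and 1).
ΔG° = −nFE° = −(3)(96485)(+0.14) = -40,524 J = -40.5 kJ.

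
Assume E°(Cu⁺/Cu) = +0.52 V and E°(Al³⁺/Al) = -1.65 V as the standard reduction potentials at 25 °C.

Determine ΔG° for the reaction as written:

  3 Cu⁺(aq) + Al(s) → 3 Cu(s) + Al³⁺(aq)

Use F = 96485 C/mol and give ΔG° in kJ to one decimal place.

As written, Cu⁺/Cu is reduced (cathode) and Al³⁺/Al is oxidised (anode), so E°cell = (+0.52) − (-1.65) = +2.17 V.
Balancing electrons gives n = 3.
ΔG° = −nFE° = −(3)(96485)(+2.17) = -628,117 J = -628.1 kJ.

-628.1 kJ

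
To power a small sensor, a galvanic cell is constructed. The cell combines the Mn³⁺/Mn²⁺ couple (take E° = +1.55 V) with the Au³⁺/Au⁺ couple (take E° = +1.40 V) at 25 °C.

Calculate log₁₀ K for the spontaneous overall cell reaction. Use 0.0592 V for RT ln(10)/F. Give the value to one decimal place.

Cathode: Mn³⁺/Mn²⁺; anode: Au³⁺/Au⁺. E°cell = +0.15 V, n = 2.
log K = nE°cell / 0.0592 = (2)(+0.15) / 0.0592 = 5.1.

5.1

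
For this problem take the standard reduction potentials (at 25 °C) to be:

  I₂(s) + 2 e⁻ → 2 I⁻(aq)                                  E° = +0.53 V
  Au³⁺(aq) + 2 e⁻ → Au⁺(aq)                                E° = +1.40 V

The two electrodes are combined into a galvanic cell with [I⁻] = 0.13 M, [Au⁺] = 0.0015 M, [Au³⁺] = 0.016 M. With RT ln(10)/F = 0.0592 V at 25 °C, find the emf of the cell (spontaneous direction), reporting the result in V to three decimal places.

+0.848 V

Au³⁺/Au⁺ is the cathode (higher E°), I₂/I⁻ the anode: E°cell = +1.40 − (+0.53) = +0.87 V, n = 2.
Overall: Au³⁺(aq) + 2 I⁻(aq) → Au⁺(aq) + I₂(s)
Q = [Au⁺] / ([Au³⁺]·[I⁻]^2); log Q = 0.744.
E = E° − (0.0592/n) log Q = +0.87 − (0.0592/2)(0.744) = +0.848 V.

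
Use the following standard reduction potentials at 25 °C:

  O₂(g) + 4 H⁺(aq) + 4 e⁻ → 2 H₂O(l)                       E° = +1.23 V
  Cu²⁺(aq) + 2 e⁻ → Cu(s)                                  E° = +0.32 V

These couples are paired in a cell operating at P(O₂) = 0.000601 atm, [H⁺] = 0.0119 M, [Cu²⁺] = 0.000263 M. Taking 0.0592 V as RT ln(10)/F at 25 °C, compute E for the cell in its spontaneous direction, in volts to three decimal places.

O₂/H₂O is the cathode (higher E°), Cu²⁺/Cu the anode: E°cell = +1.23 − (+0.32) = +0.91 V, n = 4.
Overall: O₂(g) + 4 H⁺(aq) + 2 Cu(s) → 2 H₂O(l) + 2 Cu²⁺(aq)
Q = [Cu²⁺]^2 / (P(O₂)·[H⁺]^4); log Q = 3.759.
E = E° − (0.0592/n) log Q = +0.91 − (0.0592/4)(3.759) = +0.854 V.

+0.854 V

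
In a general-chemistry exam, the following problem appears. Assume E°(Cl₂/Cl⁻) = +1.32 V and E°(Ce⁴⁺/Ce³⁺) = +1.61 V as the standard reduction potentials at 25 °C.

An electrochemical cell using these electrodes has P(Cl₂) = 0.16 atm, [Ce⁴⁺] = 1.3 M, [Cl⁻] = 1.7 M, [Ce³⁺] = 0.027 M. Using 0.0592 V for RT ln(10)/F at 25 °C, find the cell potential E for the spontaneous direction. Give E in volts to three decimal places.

Ce⁴⁺/Ce³⁺ is the cathode (higher E°), Cl₂/Cl⁻ the anode: E°cell = +1.61 − (+1.32) = +0.29 V, n = 2.
Overall: 2 Ce⁴⁺(aq) + 2 Cl⁻(aq) → 2 Ce³⁺(aq) + Cl₂(g)
Q = [Ce³⁺]^2·P(Cl₂) / ([Ce⁴⁺]^2·[Cl⁻]^2); log Q = -4.622.
E = E° − (0.0592/n) log Q = +0.29 − (0.0592/2)(-4.622) = +0.427 V.

+0.427 V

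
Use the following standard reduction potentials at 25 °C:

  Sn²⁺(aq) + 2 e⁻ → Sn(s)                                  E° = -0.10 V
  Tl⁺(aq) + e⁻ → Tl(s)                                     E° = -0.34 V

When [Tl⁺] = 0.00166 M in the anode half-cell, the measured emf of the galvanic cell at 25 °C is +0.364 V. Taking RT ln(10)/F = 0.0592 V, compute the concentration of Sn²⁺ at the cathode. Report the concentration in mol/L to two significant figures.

0.043 M

Sn²⁺/Sn is the cathode, Tl⁺/Tl the anode: E°cell = +0.24 V, n = 2.
Overall reaction: Sn²⁺(aq) + 2 Tl(s) → Sn(s) + 2 Tl⁺(aq); Q = [Tl⁺]^2/[Sn²⁺]^1.
From E = E° − (0.0592/n) log Q: log Q = (E° − E)·n/0.0592 = (+0.24 − (+0.364))·2/0.0592 = -4.1892.
So 1·log[Sn²⁺] = 2·log(0.00166) − log Q = -5.5598 − (-4.1892) = -1.3706; [Sn²⁺] = 10^(-1.3706) ≈ 0.043 M.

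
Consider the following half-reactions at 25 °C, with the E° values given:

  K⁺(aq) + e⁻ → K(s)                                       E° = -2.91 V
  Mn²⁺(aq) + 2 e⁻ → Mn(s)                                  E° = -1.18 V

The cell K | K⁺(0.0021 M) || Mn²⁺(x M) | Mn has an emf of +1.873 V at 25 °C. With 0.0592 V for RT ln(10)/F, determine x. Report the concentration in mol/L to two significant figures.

0.30 M

Mn²⁺/Mn is the cathode, K⁺/K the anode: E°cell = +1.73 V, n = 2.
Overall reaction: Mn²⁺(aq) + 2 K(s) → Mn(s) + 2 K⁺(aq); Q = [K⁺]^2/[Mn²⁺]^1.
From E = E° − (0.0592/n) log Q: log Q = (E° − E)·n/0.0592 = (+1.73 − (+1.873))·2/0.0592 = -4.8311.
So 1·log[Mn²⁺] = 2·log(0.0021) − log Q = -5.3556 − (-4.8311) = -0.5245; [Mn²⁺] = 10^(-0.5245) ≈ 0.30 M.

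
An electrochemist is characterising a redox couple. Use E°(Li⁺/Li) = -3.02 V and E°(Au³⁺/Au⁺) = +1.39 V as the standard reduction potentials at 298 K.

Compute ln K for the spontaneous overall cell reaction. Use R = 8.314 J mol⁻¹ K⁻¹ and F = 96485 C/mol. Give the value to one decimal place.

343.5

Cathode: Au³⁺/Au⁺; anode: Li⁺/Li. E°cell = (+1.39) − (-3.02) = +4.41 V, with n = 2.
ΔG° = −nFE° = −RT ln K, so ln K = nFE°/(RT) = (2)(96485)(+4.41) / ((8.314)(298)) = 343.481.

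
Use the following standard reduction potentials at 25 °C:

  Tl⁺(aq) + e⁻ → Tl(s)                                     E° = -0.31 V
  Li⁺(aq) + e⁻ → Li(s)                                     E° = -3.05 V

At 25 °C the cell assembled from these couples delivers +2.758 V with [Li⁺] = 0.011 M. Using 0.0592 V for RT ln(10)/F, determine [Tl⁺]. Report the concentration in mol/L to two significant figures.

Tl⁺/Tl is the cathode, Li⁺/Li the anode: E°cell = +2.74 V, n = 1.
Overall reaction: Tl⁺(aq) + Li(s) → Tl(s) + Li⁺(aq); Q = [Li⁺]^1/[Tl⁺]^1.
From E = E° − (0.0592/n) log Q: log Q = (E° − E)·n/0.0592 = (+2.74 − (+2.758))·1/0.0592 = -0.3041.
So 1·log[Tl⁺] = 1·log(0.011) − log Q = -1.9586 − (-0.3041) = -1.6545; [Tl⁺] = 10^(-1.6545) ≈ 0.022 M.

0.022 M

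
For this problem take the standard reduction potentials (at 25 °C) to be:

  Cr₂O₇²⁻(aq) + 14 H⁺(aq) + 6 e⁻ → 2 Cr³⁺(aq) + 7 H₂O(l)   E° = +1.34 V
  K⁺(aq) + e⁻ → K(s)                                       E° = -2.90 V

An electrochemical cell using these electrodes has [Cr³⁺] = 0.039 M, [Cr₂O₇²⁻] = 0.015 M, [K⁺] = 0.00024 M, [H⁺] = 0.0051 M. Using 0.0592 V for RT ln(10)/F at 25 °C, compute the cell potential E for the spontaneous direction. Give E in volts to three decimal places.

+4.147 V

Cr₂O₇²⁻/Cr³⁺ is the cathode (higher E°), K⁺/K the anode: E°cell = +1.34 − (-2.90) = +4.24 V, n = 6.
Overall: Cr₂O₇²⁻(aq) + 14 H⁺(aq) + 6 K(s) → 2 Cr³⁺(aq) + 7 H₂O(l) + 6 K⁺(aq)
Q = [Cr³⁺]^2·[K⁺]^6 / ([Cr₂O₇²⁻]·[H⁺]^14); log Q = 9.381.
E = E° − (0.0592/n) log Q = +4.24 − (0.0592/6)(9.381) = +4.147 V.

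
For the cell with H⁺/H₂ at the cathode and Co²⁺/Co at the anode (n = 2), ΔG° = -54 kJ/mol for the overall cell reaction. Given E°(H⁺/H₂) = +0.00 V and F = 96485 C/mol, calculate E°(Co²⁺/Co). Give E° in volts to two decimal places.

E°cell = −ΔG°/(nF) = −(-54×10³)/((2)(96485)) = +0.280 V.
Since H⁺/H₂ is the cathode and Co²⁺/Co the anode, E°cell = E°(H⁺/H₂) − E°(Co²⁺/Co).
So E°(Co²⁺/Co) = E°(H⁺/H₂) − E°cell = (+0.00) − (+0.280) = -0.28 V.

-0.28 V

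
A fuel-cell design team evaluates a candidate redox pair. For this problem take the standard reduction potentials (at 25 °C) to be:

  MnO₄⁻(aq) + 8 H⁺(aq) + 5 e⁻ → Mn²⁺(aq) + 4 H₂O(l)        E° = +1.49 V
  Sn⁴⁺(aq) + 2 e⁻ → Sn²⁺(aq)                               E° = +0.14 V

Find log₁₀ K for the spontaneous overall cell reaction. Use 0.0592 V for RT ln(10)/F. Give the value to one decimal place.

228.0

Cathode: MnO₄⁻/Mn²⁺; anode: Sn⁴⁺/Sn²⁺. E°cell = +1.35 V, n = 10.
log K = nE°cell / 0.0592 = (10)(+1.35) / 0.0592 = 228.0.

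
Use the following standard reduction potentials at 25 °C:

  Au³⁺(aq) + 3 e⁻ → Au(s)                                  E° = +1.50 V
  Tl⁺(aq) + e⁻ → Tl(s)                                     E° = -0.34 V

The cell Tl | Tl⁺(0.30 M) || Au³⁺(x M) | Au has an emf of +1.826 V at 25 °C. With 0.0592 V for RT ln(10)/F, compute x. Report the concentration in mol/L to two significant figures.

Au³⁺/Au is the cathode, Tl⁺/Tl the anode: E°cell = +1.84 V, n = 3.
Overall reaction: Au³⁺(aq) + 3 Tl(s) → Au(s) + 3 Tl⁺(aq); Q = [Tl⁺]^3/[Au³⁺]^1.
From E = E° − (0.0592/n) log Q: log Q = (E° − E)·n/0.0592 = (+1.84 − (+1.826))·3/0.0592 = 0.7095.
So 1·log[Au³⁺] = 3·log(0.3) − log Q = -1.5686 − (0.7095) = -2.2781; [Au³⁺] = 10^(-2.2781) ≈ 0.0053 M.

0.0053 M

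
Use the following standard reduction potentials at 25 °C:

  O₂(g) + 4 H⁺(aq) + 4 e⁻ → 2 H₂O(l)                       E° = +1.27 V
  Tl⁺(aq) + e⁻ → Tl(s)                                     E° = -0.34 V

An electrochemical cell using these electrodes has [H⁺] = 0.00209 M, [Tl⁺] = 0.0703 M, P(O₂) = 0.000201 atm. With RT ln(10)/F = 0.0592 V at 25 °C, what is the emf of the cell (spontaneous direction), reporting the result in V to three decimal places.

O₂/H₂O is the cathode (higher E°), Tl⁺/Tl the anode: E°cell = +1.27 − (-0.34) = +1.61 V, n = 4.
Overall: O₂(g) + 4 H⁺(aq) + 4 Tl(s) → 2 H₂O(l) + 4 Tl⁺(aq)
Q = [Tl⁺]^4 / (P(O₂)·[H⁺]^4); log Q = 9.804.
E = E° − (0.0592/n) log Q = +1.61 − (0.0592/4)(9.804) = +1.465 V.

+1.465 V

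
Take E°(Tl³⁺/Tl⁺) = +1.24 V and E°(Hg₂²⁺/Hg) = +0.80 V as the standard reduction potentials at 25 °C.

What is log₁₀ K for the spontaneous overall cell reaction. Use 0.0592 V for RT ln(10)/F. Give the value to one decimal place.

14.9

Cathode: Tl³⁺/Tl⁺; anode: Hg₂²⁺/Hg. E°cell = +0.44 V, n = 2.
log K = nE°cell / 0.0592 = (2)(+0.44) / 0.0592 = 14.9.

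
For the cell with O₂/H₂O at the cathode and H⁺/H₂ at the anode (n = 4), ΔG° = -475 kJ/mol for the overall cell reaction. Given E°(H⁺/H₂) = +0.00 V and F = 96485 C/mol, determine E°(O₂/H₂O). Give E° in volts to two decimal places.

E°cell = −ΔG°/(nF) = −(-475×10³)/((4)(96485)) = +1.231 V.
Since O₂/H₂O is the cathode and H⁺/H₂ the anode, E°cell = E°(O₂/H₂O) − E°(H⁺/H₂).
So E°(O₂/H₂O) = E°cell + E°(H⁺/H₂) = +1.231 + (+0.00) = +1.23 V.

+1.23 V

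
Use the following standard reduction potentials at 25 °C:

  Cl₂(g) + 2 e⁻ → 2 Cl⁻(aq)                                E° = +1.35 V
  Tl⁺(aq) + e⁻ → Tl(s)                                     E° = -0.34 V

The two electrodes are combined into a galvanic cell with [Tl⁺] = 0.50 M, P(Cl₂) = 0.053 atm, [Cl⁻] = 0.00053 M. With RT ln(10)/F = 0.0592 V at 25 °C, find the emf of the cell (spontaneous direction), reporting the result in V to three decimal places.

Cl₂/Cl⁻ is the cathode (higher E°), Tl⁺/Tl the anode: E°cell = +1.35 − (-0.34) = +1.69 V, n = 2.
Overall: Cl₂(g) + 2 Tl(s) → 2 Cl⁻(aq) + 2 Tl⁺(aq)
Q = [Cl⁻]^2·[Tl⁺]^2 / (P(Cl₂)); log Q = -5.878.
E = E° − (0.0592/n) log Q = +1.69 − (0.0592/2)(-5.878) = +1.864 V.

+1.864 V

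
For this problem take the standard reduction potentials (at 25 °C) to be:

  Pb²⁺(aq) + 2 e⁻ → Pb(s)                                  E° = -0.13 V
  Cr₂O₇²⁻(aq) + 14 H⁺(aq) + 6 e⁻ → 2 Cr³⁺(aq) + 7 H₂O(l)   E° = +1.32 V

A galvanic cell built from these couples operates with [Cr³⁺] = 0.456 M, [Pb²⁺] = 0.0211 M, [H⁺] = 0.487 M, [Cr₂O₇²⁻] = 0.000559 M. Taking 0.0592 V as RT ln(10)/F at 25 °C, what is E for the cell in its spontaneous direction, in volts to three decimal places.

+1.431 V

Cr₂O₇²⁻/Cr³⁺ is the cathode (higher E°), Pb²⁺/Pb the anode: E°cell = +1.32 − (-0.13) = +1.45 V, n = 6.
Overall: Cr₂O₇²⁻(aq) + 14 H⁺(aq) + 3 Pb(s) → 2 Cr³⁺(aq) + 7 H₂O(l) + 3 Pb²⁺(aq)
Q = [Cr³⁺]^2·[Pb²⁺]^3 / ([Cr₂O₇²⁻]·[H⁺]^14); log Q = 1.918.
E = E° − (0.0592/n) log Q = +1.45 − (0.0592/6)(1.918) = +1.431 V.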